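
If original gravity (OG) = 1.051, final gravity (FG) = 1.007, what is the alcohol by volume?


ABV = (OG − FG) · 131.25
ABV = (1.051 − 1.007) · 131.25

5.7750 % ABV


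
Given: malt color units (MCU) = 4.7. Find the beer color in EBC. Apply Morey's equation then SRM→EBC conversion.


SRM = 1.4922·MCU^0.6859;  EBC = SRM·1.97
SRM = 1.4922·4.7^0.6859 = 4.3134
EBC = 4.3134·1.97

8.4974 EBC


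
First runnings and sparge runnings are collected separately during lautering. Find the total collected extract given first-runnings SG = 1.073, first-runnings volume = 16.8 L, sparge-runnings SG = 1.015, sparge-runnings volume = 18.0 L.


total = Σ (SG_i − 1)·1000·V_i
first = (1.073 − 1)·1000·16.8 = 1226.4000
sparge = (1.015 − 1)·1000·18.0 = 270.0000
total = 1226.4000 + 270.0000

1496.4000 gravity·L


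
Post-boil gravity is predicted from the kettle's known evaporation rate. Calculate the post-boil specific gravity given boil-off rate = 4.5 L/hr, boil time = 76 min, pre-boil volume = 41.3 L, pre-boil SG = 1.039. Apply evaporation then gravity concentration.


V_post = V_pre − rate·(t/60);  SG_post = 1 + (SG_pre−1)·V_pre/V_post
V_post = 41.3 − 4.5·(76/60) = 35.6000
SG_post = 1 + (1.039 − 1)·41.3/35.6000

1.0452


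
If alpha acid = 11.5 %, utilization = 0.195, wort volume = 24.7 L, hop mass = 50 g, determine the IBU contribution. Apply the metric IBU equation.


IBU = (α/100)·mass·U·1000 / V
IBU = (11.5/100)·50·0.195·1000 / 24.7

45.3947 IBU


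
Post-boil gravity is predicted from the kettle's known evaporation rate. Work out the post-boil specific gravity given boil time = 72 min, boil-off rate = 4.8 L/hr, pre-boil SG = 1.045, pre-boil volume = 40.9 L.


V_post = V_pre − rate·(t/60);  SG_post = 1 + (SG_pre−1)·V_pre/V_post
V_post = 40.9 − 4.8·(72/60) = 35.1400
SG_post = 1 + (1.045 − 1)·40.9/35.1400

1.0524


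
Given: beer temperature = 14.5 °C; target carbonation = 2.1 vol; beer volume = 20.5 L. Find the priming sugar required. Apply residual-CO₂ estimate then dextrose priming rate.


residual = 14.695·(0.01821 + 0.09011·e^(−0.04·T));  sugar = (target − residual)·4.0·V
residual = 14.695·(0.01821 + 0.09011·e^(−0.04·14.5)) = 1.0090
sugar = (2.1 − 1.0090)·4.0·20.5

89.4624 g


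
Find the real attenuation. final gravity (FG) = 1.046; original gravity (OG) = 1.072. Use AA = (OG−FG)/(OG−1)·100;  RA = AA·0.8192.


AA = (1.072 − 1.046)/(1.072 − 1)·100 = 36.1111
RA = 36.1111·0.8192

29.5822 %


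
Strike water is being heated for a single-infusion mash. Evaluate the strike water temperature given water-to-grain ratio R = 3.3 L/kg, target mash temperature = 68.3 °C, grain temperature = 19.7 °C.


T_strike = (0.41/R)·(T_mash − T_grain) + T_mash
T_strike = (0.41/3.3)·(68.3 − 19.7) + 68.3

74.3382 °C


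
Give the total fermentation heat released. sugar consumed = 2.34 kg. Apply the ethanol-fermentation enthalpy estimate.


Q = m_sugar · 590 kJ/kg
Q = 2.34 · 590

1380.6000 kJ


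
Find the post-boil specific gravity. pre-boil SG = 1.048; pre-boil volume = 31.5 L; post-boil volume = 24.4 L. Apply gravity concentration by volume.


SG_post = 1 + (SG_pre − 1)·V_pre/V_post
pts_pre = (1.048 − 1)·1000 = 48.0000
pts_post = 48.0000·31.5/24.4 = 61.9672
SG_post = 1 + 61.9672/1000

1.0620


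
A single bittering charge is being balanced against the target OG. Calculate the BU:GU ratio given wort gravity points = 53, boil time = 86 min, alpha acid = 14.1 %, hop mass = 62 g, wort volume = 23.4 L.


U = 1.65·0.000125^(GP/1000)·(1−e^(−0.04t))/4.15;  IBU = (α/100)·m·U·1000/V;  BU:GU = IBU/GP
U = 1.65·0.000125^(53/1000)·(1−e^(−0.04·86))/4.15 = 0.2390
IBU = (14.1/100)·62·0.2390·1000/23.4 = 89.2922
BU:GU = 89.2922/53

1.6848


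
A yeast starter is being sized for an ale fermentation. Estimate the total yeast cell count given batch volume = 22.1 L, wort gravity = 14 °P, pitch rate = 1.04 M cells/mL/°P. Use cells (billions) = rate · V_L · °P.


cells = 1.04 · 22.1 · 14

321.7760 billion cells


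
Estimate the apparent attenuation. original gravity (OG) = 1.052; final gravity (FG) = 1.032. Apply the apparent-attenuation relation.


AA = (OG − FG)/(OG − 1) · 100
AA = (1.052 − 1.032)/(1.052 − 1) · 100

38.4615 %


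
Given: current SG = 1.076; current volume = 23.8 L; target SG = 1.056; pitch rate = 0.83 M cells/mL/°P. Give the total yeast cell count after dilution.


V_w = V·((SG_c−1)/(SG_t−1)−1);  °P = 259 − 259/SG_t;  cells = rate·(V+V_w)·°P
V_w = 23.8·((1.076−1)/(1.056−1)−1) = 8.5000
V_final = 23.8 + 8.5000 = 32.3000
°P = 259 − 259/1.056 = 13.7348
cells = 0.83·32.3000·13.7348

368.2176 billion cells


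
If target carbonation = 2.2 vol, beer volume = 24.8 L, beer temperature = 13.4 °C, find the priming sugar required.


residual = 14.695·(0.01821 + 0.09011·e^(−0.04·T));  sugar = (target − residual)·4.0·V
residual = 14.695·(0.01821 + 0.09011·e^(−0.04·13.4)) = 1.0423
sugar = (2.2 − 1.0423)·4.0·24.8

114.8394 g


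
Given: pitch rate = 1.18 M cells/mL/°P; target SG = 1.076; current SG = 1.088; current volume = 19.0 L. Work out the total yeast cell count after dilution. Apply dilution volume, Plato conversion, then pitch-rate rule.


V_w = V·((SG_c−1)/(SG_t−1)−1);  °P = 259 − 259/SG_t;  cells = rate·(V+V_w)·°P
V_w = 19.0·((1.088−1)/(1.076−1)−1) = 3.0000
V_final = 19.0 + 3.0000 = 22.0000
°P = 259 − 259/1.076 = 18.2937
cells = 1.18·22.0000·18.2937

474.9039 billion cells


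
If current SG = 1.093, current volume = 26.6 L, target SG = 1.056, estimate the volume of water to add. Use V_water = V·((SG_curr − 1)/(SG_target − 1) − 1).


V_water = 26.6·((1.093 − 1)/(1.056 − 1) − 1)

17.5750 L


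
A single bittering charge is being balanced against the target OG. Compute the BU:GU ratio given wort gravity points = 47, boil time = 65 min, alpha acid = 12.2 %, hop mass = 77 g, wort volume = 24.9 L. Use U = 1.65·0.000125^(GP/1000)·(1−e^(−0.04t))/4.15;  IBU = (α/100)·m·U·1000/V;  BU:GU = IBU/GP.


U = 1.65·0.000125^(47/1000)·(1−e^(−0.04·65))/4.15 = 0.2413
IBU = (12.2/100)·77·0.2413·1000/24.9 = 91.0174
BU:GU = 91.0174/47

1.9365


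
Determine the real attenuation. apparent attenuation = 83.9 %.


RA = AA · 0.8192
RA = 83.9 · 0.8192

68.7309 %


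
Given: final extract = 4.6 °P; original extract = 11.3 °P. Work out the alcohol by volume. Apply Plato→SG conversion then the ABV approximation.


SG = 259/(259 − P);  ABV = (OG − FG)·131.25
OG = 259/(259 − 11.3) = 1.0456
FG = 259/(259 − 4.6) = 1.0181
ABV = (1.0456 − 1.0181)·131.25

3.6144 % ABV


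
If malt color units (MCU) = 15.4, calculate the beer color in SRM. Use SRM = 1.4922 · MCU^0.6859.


SRM = 1.4922 · 15.4^0.6859

9.7353 SRM


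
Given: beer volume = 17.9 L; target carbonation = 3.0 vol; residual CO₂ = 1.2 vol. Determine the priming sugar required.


sugar = (target − residual)·4.0·V
sugar = (3.0 − 1.2)·4.0·17.9

128.8800 g


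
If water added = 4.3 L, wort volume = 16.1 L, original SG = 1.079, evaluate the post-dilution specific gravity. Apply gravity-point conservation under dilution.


SG_new = 1 + (SG_old − 1)·V_old/(V_old + V_water)
pts = (1.079 − 1)·1000·16.1/(16.1 + 4.3) = 62.3480
SG_new = 1 + 62.3480/1000

1.0623


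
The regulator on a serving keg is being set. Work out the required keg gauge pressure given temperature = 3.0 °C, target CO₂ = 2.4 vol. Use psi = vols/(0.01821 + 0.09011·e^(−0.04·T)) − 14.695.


psi = 2.4/(0.01821 + 0.09011·e^(−0.04·3.0)) − 14.695

9.7623 psi


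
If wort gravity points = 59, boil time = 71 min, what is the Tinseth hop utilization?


U = 1.65·0.000125^(GP/1000) · (1 − e^(−0.04·t))/4.15
bigness = 1.65·0.000125^(59/1000) = 0.9710
boil_factor = (1 − e^(−0.04·71))/4.15 = 0.2269
U = 0.9710 · 0.2269

0.2203


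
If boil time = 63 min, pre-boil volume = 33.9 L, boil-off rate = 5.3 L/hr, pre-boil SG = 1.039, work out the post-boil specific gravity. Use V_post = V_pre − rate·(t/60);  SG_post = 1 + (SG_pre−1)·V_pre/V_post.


V_post = 33.9 − 5.3·(63/60) = 28.3350
SG_post = 1 + (1.039 − 1)·33.9/28.3350

1.0467


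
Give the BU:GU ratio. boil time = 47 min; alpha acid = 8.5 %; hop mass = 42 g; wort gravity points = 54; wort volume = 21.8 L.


U = 1.65·0.000125^(GP/1000)·(1−e^(−0.04t))/4.15;  IBU = (α/100)·m·U·1000/V;  BU:GU = IBU/GP
U = 1.65·0.000125^(54/1000)·(1−e^(−0.04·47))/4.15 = 0.2074
IBU = (8.5/100)·42·0.2074·1000/21.8 = 33.9605
BU:GU = 33.9605/54

0.6289


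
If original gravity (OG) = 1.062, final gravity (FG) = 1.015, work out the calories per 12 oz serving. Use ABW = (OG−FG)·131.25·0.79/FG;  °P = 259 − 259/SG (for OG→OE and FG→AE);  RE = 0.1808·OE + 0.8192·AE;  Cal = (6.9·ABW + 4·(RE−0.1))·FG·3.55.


ABW = (1.062 − 1.015)·131.25·0.79/1.015 = 4.8013
OE = 259 − 259/1.062 = 15.1205 °P
AE = 259 − 259/1.015 = 3.8276 °P
RE = 0.1808·15.1205 + 0.8192·3.8276 = 5.8693 °P
Cal = (6.9·4.8013 + 4·(5.8693−0.1))·1.015·3.55

202.5254 kcal


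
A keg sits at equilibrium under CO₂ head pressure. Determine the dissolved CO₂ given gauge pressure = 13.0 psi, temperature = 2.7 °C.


vols = (P + 14.695)·(0.01821 + 0.09011·e^(−0.04·T))
vols = (13.0 + 14.695)·(0.01821 + 0.09011·e^(−0.04·2.7))

2.7444 volumes


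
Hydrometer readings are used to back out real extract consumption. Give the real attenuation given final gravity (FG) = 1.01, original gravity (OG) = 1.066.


AA = (OG−FG)/(OG−1)·100;  RA = AA·0.8192
AA = (1.066 − 1.01)/(1.066 − 1)·100 = 84.8485
RA = 84.8485·0.8192

69.5079 %


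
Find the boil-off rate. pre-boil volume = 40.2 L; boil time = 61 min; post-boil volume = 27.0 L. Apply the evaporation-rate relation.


rate = (V_pre − V_post) / (t_min/60)
rate = (40.2 − 27.0) / (61/60)

12.9836 L/hr


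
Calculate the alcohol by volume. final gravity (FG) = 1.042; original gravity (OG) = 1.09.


ABV = (OG − FG) · 131.25
ABV = (1.09 − 1.042) · 131.25

6.3000 % ABV


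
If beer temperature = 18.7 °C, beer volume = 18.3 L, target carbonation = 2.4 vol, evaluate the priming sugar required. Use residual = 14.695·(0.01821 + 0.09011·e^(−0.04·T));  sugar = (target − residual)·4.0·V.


residual = 14.695·(0.01821 + 0.09011·e^(−0.04·18.7)) = 0.8943
sugar = (2.4 − 0.8943)·4.0·18.3

110.2143 g


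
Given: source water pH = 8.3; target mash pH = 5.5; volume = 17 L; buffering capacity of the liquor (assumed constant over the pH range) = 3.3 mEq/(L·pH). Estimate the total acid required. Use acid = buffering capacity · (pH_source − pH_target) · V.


acid = 3.3 · (8.3 − 5.5) · 17

157.0800 mEq


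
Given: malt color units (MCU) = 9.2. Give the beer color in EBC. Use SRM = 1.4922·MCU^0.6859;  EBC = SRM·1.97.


SRM = 1.4922·9.2^0.6859 = 6.8374
EBC = 6.8374·1.97

13.4696 EBC


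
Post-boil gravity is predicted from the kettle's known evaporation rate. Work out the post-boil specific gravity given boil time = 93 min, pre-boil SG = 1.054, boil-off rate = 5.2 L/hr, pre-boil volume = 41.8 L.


V_post = V_pre − rate·(t/60);  SG_post = 1 + (SG_pre−1)·V_pre/V_post
V_post = 41.8 − 5.2·(93/60) = 33.7400
SG_post = 1 + (1.054 − 1)·41.8/33.7400

1.0669


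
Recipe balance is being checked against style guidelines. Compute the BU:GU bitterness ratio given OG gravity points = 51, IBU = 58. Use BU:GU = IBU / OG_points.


BU:GU = 58 / 51

1.1373


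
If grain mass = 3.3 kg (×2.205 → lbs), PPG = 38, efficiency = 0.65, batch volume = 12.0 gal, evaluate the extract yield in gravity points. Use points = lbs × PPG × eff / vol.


lbs = 3.3 × 2.205 = 7.2765
points = 7.2765 × 38 × 0.65 / 12.0

14.9775 points


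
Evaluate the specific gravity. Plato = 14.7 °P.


SG = 259/(259 − P)
SG = 259/(259 − 14.7)

1.0602


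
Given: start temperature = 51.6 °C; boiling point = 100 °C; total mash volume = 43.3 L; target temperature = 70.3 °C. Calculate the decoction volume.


V_dec = V_total·(T_target − T_start)/(T_boil − T_start)
V_dec = 43.3·(70.3 − 51.6)/(100 − 51.6)

16.7295 L


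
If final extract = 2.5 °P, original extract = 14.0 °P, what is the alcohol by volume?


SG = 259/(259 − P);  ABV = (OG − FG)·131.25
OG = 259/(259 − 14.0) = 1.0571
FG = 259/(259 − 2.5) = 1.0097
ABV = (1.0571 − 1.0097)·131.25

6.2208 % ABV


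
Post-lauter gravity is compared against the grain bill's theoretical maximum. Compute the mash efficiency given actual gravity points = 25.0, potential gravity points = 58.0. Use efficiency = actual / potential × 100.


efficiency = 25.0 / 58.0 × 100

43.1034 %


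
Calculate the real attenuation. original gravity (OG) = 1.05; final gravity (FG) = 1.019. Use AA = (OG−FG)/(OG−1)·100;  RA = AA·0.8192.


AA = (1.05 − 1.019)/(1.05 − 1)·100 = 62.0000
RA = 62.0000·0.8192

50.7904 %


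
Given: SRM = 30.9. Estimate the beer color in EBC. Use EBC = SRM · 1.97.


EBC = 30.9 · 1.97

60.8730 EBC


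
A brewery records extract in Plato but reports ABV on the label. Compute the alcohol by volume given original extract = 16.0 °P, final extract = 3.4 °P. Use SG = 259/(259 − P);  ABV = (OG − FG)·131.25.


OG = 259/(259 − 16.0) = 1.0658
FG = 259/(259 − 3.4) = 1.0133
ABV = (1.0658 − 1.0133)·131.25

6.8961 % ABV


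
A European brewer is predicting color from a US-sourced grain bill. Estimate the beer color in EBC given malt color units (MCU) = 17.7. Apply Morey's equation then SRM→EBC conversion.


SRM = 1.4922·MCU^0.6859;  EBC = SRM·1.97
SRM = 1.4922·17.7^0.6859 = 10.7106
EBC = 10.7106·1.97

21.0998 EBC


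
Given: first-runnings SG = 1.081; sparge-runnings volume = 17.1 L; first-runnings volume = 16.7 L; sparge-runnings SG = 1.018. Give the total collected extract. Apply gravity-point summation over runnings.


total = Σ (SG_i − 1)·1000·V_i
first = (1.081 − 1)·1000·16.7 = 1352.7000
sparge = (1.018 − 1)·1000·17.1 = 307.8000
total = 1352.7000 + 307.8000

1660.5000 gravity·L


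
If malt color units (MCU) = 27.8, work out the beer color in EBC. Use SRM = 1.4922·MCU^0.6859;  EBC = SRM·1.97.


SRM = 1.4922·27.8^0.6859 = 14.5981
EBC = 14.5981·1.97

28.7583 EBC


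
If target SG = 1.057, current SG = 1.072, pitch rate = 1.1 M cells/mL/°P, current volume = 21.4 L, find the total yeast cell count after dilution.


V_w = V·((SG_c−1)/(SG_t−1)−1);  °P = 259 − 259/SG_t;  cells = rate·(V+V_w)·°P
V_w = 21.4·((1.072−1)/(1.057−1)−1) = 5.6316
V_final = 21.4 + 5.6316 = 27.0316
°P = 259 − 259/1.057 = 13.9669
cells = 1.1·27.0316·13.9669

415.3017 billion cells


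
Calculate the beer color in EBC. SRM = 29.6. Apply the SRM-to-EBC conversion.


EBC = SRM · 1.97
EBC = 29.6 · 1.97

58.3120 EBC


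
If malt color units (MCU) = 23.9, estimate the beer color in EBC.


SRM = 1.4922·MCU^0.6859;  EBC = SRM·1.97
SRM = 1.4922·23.9^0.6859 = 13.1604
EBC = 13.1604·1.97

25.9261 EBC


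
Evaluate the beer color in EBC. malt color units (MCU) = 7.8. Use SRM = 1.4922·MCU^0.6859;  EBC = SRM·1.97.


SRM = 1.4922·7.8^0.6859 = 6.1054
EBC = 6.1054·1.97

12.0277 EBC


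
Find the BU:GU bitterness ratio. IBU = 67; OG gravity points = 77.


BU:GU = IBU / OG_points
BU:GU = 67 / 77

0.8701


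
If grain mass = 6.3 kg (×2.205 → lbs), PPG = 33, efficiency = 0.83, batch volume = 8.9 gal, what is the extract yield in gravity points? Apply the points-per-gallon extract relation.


points = lbs × PPG × eff / vol
lbs = 6.3 × 2.205 = 13.8915
points = 13.8915 × 33 × 0.83 / 8.9

42.7515 points


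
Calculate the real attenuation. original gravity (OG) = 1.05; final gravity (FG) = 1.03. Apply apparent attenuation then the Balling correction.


AA = (OG−FG)/(OG−1)·100;  RA = AA·0.8192
AA = (1.05 − 1.03)/(1.05 − 1)·100 = 40.0000
RA = 40.0000·0.8192

32.7680 %


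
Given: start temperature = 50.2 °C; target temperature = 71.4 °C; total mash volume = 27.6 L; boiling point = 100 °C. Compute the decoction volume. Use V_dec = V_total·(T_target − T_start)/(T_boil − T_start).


V_dec = 27.6·(71.4 − 50.2)/(100 − 50.2)

11.7494 L


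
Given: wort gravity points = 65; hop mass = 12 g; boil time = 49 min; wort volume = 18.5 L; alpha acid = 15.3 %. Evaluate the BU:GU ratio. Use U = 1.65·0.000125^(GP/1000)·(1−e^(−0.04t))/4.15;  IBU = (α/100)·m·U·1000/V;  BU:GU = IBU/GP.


U = 1.65·0.000125^(65/1000)·(1−e^(−0.04·49))/4.15 = 0.1905
IBU = (15.3/100)·12·0.1905·1000/18.5 = 18.9017
BU:GU = 18.9017/65

0.2908


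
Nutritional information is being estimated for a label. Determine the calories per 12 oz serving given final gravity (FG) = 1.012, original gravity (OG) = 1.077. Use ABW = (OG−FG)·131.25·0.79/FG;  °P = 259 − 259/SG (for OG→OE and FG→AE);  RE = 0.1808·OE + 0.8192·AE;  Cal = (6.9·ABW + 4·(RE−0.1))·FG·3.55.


ABW = (1.077 − 1.012)·131.25·0.79/1.012 = 6.6598
OE = 259 − 259/1.077 = 18.5172 °P
AE = 259 − 259/1.012 = 3.0711 °P
RE = 0.1808·18.5172 + 0.8192·3.0711 = 5.8638 °P
Cal = (6.9·6.6598 + 4·(5.8638−0.1))·1.012·3.55

247.9166 kcal


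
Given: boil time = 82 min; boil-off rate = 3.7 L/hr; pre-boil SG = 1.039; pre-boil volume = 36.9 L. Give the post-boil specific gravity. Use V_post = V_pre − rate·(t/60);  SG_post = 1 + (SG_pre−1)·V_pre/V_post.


V_post = 36.9 − 3.7·(82/60) = 31.8433
SG_post = 1 + (1.039 − 1)·36.9/31.8433

1.0452


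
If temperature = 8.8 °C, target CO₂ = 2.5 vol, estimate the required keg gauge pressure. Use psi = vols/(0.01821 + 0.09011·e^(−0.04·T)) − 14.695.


psi = 2.5/(0.01821 + 0.09011·e^(−0.04·8.8)) − 14.695

15.9488 psi


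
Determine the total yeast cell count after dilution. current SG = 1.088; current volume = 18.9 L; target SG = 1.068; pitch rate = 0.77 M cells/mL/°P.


V_w = V·((SG_c−1)/(SG_t−1)−1);  °P = 259 − 259/SG_t;  cells = rate·(V+V_w)·°P
V_w = 18.9·((1.088−1)/(1.068−1)−1) = 5.5588
V_final = 18.9 + 5.5588 = 24.4588
°P = 259 − 259/1.068 = 16.4906
cells = 0.77·24.4588·16.4906

310.5730 billion cells


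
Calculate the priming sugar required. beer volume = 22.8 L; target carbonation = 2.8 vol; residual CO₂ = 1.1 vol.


sugar = (target − residual)·4.0·V
sugar = (2.8 − 1.1)·4.0·22.8

155.0400 g


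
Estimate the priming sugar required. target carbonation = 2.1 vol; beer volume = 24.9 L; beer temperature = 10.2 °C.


residual = 14.695·(0.01821 + 0.09011·e^(−0.04·T));  sugar = (target − residual)·4.0·V
residual = 14.695·(0.01821 + 0.09011·e^(−0.04·10.2)) = 1.1481
sugar = (2.1 − 1.1481)·4.0·24.9

94.8054 g


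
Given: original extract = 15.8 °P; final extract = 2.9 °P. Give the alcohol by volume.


SG = 259/(259 − P);  ABV = (OG − FG)·131.25
OG = 259/(259 − 15.8) = 1.0650
FG = 259/(259 − 2.9) = 1.0113
ABV = (1.0650 − 1.0113)·131.25

7.0407 % ABV


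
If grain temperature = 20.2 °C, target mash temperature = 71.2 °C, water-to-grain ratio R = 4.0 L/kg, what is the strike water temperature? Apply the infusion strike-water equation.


T_strike = (0.41/R)·(T_mash − T_grain) + T_mash
T_strike = (0.41/4.0)·(71.2 − 20.2) + 71.2

76.4275 °C


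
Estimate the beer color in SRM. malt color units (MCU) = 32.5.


SRM = 1.4922 · MCU^0.6859
SRM = 1.4922 · 32.5^0.6859

16.2490 SRM


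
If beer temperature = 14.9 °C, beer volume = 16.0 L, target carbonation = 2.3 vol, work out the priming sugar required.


residual = 14.695·(0.01821 + 0.09011·e^(−0.04·T));  sugar = (target − residual)·4.0·V
residual = 14.695·(0.01821 + 0.09011·e^(−0.04·14.9)) = 0.9972
sugar = (2.3 − 0.9972)·4.0·16.0

83.3775 g


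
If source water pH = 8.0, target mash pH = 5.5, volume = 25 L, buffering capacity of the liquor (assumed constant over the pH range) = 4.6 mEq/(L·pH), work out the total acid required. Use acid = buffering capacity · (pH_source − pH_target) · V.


acid = 4.6 · (8.0 − 5.5) · 25

287.5000 mEq


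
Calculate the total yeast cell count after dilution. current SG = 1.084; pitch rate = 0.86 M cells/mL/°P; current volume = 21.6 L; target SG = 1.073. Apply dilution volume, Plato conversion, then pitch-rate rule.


V_w = V·((SG_c−1)/(SG_t−1)−1);  °P = 259 − 259/SG_t;  cells = rate·(V+V_w)·°P
V_w = 21.6·((1.084−1)/(1.073−1)−1) = 3.2548
V_final = 21.6 + 3.2548 = 24.8548
°P = 259 − 259/1.073 = 17.6207
cells = 0.86·24.8548·17.6207

376.6444 billion cells


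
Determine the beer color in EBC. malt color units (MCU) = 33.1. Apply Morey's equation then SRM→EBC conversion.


SRM = 1.4922·MCU^0.6859;  EBC = SRM·1.97
SRM = 1.4922·33.1^0.6859 = 16.4542
EBC = 16.4542·1.97

32.4148 EBC


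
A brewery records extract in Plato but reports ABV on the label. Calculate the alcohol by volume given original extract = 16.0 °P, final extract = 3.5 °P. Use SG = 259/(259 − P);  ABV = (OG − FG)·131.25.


OG = 259/(259 − 16.0) = 1.0658
FG = 259/(259 − 3.5) = 1.0137
ABV = (1.0658 − 1.0137)·131.25

6.8440 % ABV


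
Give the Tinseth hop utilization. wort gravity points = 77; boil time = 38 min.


U = 1.65·0.000125^(GP/1000) · (1 − e^(−0.04·t))/4.15
bigness = 1.65·0.000125^(77/1000) = 0.8259
boil_factor = (1 − e^(−0.04·38))/4.15 = 0.1883
U = 0.8259 · 0.1883

0.1555


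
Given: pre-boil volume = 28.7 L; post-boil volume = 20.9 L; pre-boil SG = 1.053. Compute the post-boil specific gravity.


SG_post = 1 + (SG_pre − 1)·V_pre/V_post
pts_pre = (1.053 − 1)·1000 = 53.0000
pts_post = 53.0000·28.7/20.9 = 72.7799
SG_post = 1 + 72.7799/1000

1.0728


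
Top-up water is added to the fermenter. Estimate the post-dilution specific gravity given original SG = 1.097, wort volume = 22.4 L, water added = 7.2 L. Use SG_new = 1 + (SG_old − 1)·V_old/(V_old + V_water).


pts = (1.097 − 1)·1000·22.4/(22.4 + 7.2) = 73.4054
SG_new = 1 + 73.4054/1000

1.0734


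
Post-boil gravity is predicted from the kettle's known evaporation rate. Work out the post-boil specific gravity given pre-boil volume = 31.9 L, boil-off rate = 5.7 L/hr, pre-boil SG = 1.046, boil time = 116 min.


V_post = V_pre − rate·(t/60);  SG_post = 1 + (SG_pre−1)·V_pre/V_post
V_post = 31.9 − 5.7·(116/60) = 20.8800
SG_post = 1 + (1.046 − 1)·31.9/20.8800

1.0703


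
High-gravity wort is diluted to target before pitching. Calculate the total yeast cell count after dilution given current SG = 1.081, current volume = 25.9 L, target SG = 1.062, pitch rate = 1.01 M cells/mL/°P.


V_w = V·((SG_c−1)/(SG_t−1)−1);  °P = 259 − 259/SG_t;  cells = rate·(V+V_w)·°P
V_w = 25.9·((1.081−1)/(1.062−1)−1) = 7.9371
V_final = 25.9 + 7.9371 = 33.8371
°P = 259 − 259/1.062 = 15.1205
cells = 1.01·33.8371·15.1205

516.7511 billion cells


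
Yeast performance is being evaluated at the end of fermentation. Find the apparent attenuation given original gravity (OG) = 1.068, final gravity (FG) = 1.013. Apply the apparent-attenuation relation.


AA = (OG − FG)/(OG − 1) · 100
AA = (1.068 − 1.013)/(1.068 − 1) · 100

80.8824 %


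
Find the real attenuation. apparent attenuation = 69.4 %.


RA = AA · 0.8192
RA = 69.4 · 0.8192

56.8525 %


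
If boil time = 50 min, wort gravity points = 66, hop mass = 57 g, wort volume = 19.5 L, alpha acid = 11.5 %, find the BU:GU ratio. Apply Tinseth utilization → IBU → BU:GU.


U = 1.65·0.000125^(GP/1000)·(1−e^(−0.04t))/4.15;  IBU = (α/100)·m·U·1000/V;  BU:GU = IBU/GP
U = 1.65·0.000125^(66/1000)·(1−e^(−0.04·50))/4.15 = 0.1900
IBU = (11.5/100)·57·0.1900·1000/19.5 = 63.8584
BU:GU = 63.8584/66

0.9676


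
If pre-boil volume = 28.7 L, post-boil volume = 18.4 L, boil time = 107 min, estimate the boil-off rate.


rate = (V_pre − V_post) / (t_min/60)
rate = (28.7 − 18.4) / (107/60)

5.7757 L/hr


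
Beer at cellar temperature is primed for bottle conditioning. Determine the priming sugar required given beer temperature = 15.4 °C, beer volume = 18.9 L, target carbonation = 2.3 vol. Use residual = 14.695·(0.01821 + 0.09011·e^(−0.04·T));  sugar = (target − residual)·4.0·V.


residual = 14.695·(0.01821 + 0.09011·e^(−0.04·15.4)) = 0.9828
sugar = (2.3 − 0.9828)·4.0·18.9

99.5819 g


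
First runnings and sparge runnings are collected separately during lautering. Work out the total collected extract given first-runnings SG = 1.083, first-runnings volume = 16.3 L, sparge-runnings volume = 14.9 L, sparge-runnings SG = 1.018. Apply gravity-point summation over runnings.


total = Σ (SG_i − 1)·1000·V_i
first = (1.083 − 1)·1000·16.3 = 1352.9000
sparge = (1.018 − 1)·1000·14.9 = 268.2000
total = 1352.9000 + 268.2000

1621.1000 gravity·L


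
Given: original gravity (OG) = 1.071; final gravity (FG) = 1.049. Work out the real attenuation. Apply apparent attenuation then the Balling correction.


AA = (OG−FG)/(OG−1)·100;  RA = AA·0.8192
AA = (1.071 − 1.049)/(1.071 − 1)·100 = 30.9859
RA = 30.9859·0.8192

25.3837 %


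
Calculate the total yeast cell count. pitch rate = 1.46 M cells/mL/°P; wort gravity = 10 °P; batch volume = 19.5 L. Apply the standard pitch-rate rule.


cells (billions) = rate · V_L · °P
cells = 1.46 · 19.5 · 10

284.7000 billion cells


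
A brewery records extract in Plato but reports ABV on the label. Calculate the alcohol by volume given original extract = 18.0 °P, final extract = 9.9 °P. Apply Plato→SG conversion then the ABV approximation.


SG = 259/(259 − P);  ABV = (OG − FG)·131.25
OG = 259/(259 − 18.0) = 1.0747
FG = 259/(259 − 9.9) = 1.0397
ABV = (1.0747 − 1.0397)·131.25

4.5866 % ABV


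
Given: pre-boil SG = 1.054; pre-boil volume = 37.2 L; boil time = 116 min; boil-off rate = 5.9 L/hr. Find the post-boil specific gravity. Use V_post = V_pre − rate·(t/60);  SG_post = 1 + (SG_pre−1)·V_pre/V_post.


V_post = 37.2 − 5.9·(116/60) = 25.7933
SG_post = 1 + (1.054 − 1)·37.2/25.7933

1.0779


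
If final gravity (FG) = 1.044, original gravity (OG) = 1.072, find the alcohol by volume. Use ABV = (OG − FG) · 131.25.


ABV = (1.072 − 1.044) · 131.25

3.6750 % ABV


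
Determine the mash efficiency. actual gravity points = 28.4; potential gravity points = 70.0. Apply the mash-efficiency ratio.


efficiency = actual / potential × 100
efficiency = 28.4 / 70.0 × 100

40.5714 %


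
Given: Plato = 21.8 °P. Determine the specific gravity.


SG = 259/(259 − P)
SG = 259/(259 − 21.8)

1.0919


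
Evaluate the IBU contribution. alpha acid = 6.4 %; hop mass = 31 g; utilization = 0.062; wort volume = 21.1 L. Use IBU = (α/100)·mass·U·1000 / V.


IBU = (6.4/100)·31·0.062·1000 / 21.1

5.8298 IBU


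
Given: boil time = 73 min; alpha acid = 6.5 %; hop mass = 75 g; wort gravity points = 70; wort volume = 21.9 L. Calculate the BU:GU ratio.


U = 1.65·0.000125^(GP/1000)·(1−e^(−0.04t))/4.15;  IBU = (α/100)·m·U·1000/V;  BU:GU = IBU/GP
U = 1.65·0.000125^(70/1000)·(1−e^(−0.04·73))/4.15 = 0.2005
IBU = (6.5/100)·75·0.2005·1000/21.9 = 44.6346
BU:GU = 44.6346/70

0.6376


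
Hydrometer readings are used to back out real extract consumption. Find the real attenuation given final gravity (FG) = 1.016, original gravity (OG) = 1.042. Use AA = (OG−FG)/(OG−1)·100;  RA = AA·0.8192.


AA = (1.042 − 1.016)/(1.042 − 1)·100 = 61.9048
RA = 61.9048·0.8192

50.7124 %


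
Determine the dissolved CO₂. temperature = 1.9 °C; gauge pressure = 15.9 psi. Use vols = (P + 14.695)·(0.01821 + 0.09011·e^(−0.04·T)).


vols = (15.9 + 14.695)·(0.01821 + 0.09011·e^(−0.04·1.9))

3.1123 volumes


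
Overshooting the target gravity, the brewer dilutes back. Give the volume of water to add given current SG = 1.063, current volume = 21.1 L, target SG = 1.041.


V_water = V·((SG_curr − 1)/(SG_target − 1) − 1)
V_water = 21.1·((1.063 − 1)/(1.041 − 1) − 1)

11.3220 L


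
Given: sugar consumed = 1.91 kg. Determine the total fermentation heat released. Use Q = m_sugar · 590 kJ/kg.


Q = 1.91 · 590

1126.9000 kJ


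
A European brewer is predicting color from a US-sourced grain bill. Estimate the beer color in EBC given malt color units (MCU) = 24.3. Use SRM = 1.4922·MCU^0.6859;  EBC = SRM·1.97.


SRM = 1.4922·24.3^0.6859 = 13.3111
EBC = 13.3111·1.97

26.2229 EBC


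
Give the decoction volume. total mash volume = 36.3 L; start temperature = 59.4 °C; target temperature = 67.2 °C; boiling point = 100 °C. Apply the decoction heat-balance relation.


V_dec = V_total·(T_target − T_start)/(T_boil − T_start)
V_dec = 36.3·(67.2 − 59.4)/(100 − 59.4)

6.9739 L


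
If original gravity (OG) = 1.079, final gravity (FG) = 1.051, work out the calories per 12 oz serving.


ABW = (OG−FG)·131.25·0.79/FG;  °P = 259 − 259/SG (for OG→OE and FG→AE);  RE = 0.1808·OE + 0.8192·AE;  Cal = (6.9·ABW + 4·(RE−0.1))·FG·3.55
ABW = (1.079 − 1.051)·131.25·0.79/1.051 = 2.7624
OE = 259 − 259/1.079 = 18.9629 °P
AE = 259 − 259/1.051 = 12.5680 °P
RE = 0.1808·18.9629 + 0.8192·12.5680 = 13.7242 °P
Cal = (6.9·2.7624 + 4·(13.7242−0.1))·1.051·3.55

274.4458 kcal


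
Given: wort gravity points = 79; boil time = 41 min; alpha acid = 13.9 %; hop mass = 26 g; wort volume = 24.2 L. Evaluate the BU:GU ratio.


U = 1.65·0.000125^(GP/1000)·(1−e^(−0.04t))/4.15;  IBU = (α/100)·m·U·1000/V;  BU:GU = IBU/GP
U = 1.65·0.000125^(79/1000)·(1−e^(−0.04·41))/4.15 = 0.1576
IBU = (13.9/100)·26·0.1576·1000/24.2 = 23.5294
BU:GU = 23.5294/79

0.2978


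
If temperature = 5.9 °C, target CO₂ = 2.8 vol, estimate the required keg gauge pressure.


psi = vols/(0.01821 + 0.09011·e^(−0.04·T)) − 14.695
psi = 2.8/(0.01821 + 0.09011·e^(−0.04·5.9)) − 14.695

16.6329 psi


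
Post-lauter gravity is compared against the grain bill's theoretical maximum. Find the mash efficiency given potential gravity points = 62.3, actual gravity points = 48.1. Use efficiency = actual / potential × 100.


efficiency = 48.1 / 62.3 × 100

77.2071 %


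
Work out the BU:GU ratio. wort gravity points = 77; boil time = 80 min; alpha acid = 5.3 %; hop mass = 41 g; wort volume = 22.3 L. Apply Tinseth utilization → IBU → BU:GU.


U = 1.65·0.000125^(GP/1000)·(1−e^(−0.04t))/4.15;  IBU = (α/100)·m·U·1000/V;  BU:GU = IBU/GP
U = 1.65·0.000125^(77/1000)·(1−e^(−0.04·80))/4.15 = 0.1909
IBU = (5.3/100)·41·0.1909·1000/22.3 = 18.6028
BU:GU = 18.6028/77

0.2416


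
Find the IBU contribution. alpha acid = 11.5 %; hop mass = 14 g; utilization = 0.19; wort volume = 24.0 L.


IBU = (α/100)·mass·U·1000 / V
IBU = (11.5/100)·14·0.19·1000 / 24.0

12.7458 IBU


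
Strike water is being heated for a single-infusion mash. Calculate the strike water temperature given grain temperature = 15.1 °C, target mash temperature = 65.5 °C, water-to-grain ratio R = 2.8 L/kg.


T_strike = (0.41/R)·(T_mash − T_grain) + T_mash
T_strike = (0.41/2.8)·(65.5 − 15.1) + 65.5

72.8800 °C


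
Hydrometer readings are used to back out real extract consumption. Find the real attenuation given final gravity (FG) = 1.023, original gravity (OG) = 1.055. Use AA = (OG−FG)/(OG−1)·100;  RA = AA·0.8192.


AA = (1.055 − 1.023)/(1.055 − 1)·100 = 58.1818
RA = 58.1818·0.8192

47.6625 %


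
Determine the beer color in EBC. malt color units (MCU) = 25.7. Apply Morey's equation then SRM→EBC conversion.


SRM = 1.4922·MCU^0.6859;  EBC = SRM·1.97
SRM = 1.4922·25.7^0.6859 = 13.8325
EBC = 13.8325·1.97

27.2500 EBC


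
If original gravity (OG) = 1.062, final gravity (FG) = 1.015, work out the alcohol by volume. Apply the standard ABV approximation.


ABV = (OG − FG) · 131.25
ABV = (1.062 − 1.015) · 131.25

6.1688 % ABV


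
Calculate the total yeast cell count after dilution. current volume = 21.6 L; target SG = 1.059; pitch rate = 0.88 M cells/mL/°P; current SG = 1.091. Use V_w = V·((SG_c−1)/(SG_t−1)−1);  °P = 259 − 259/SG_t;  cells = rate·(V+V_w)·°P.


V_w = 21.6·((1.091−1)/(1.059−1)−1) = 11.7153
V_final = 21.6 + 11.7153 = 33.3153
°P = 259 − 259/1.059 = 14.4297
cells = 0.88·33.3153·14.4297

423.0402 billion cells


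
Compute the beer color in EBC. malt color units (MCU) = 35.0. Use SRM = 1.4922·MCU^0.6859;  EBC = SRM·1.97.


SRM = 1.4922·35.0^0.6859 = 17.0963
EBC = 17.0963·1.97

33.6798 EBC


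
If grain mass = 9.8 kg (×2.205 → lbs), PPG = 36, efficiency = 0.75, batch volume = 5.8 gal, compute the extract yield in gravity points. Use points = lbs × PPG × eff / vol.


lbs = 9.8 × 2.205 = 21.6090
points = 21.6090 × 36 × 0.75 / 5.8

100.5936 points


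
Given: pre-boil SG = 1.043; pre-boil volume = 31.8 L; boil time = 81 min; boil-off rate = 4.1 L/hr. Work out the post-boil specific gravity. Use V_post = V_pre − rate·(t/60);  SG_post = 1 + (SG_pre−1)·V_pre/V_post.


V_post = 31.8 − 4.1·(81/60) = 26.2650
SG_post = 1 + (1.043 − 1)·31.8/26.2650

1.0521


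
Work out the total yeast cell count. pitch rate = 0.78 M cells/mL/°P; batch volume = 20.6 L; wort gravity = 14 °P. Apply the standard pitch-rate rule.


cells (billions) = rate · V_L · °P
cells = 0.78 · 20.6 · 14

224.9520 billion cells


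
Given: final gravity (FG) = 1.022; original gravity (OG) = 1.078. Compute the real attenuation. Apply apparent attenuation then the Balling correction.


AA = (OG−FG)/(OG−1)·100;  RA = AA·0.8192
AA = (1.078 − 1.022)/(1.078 − 1)·100 = 71.7949
RA = 71.7949·0.8192

58.8144 %


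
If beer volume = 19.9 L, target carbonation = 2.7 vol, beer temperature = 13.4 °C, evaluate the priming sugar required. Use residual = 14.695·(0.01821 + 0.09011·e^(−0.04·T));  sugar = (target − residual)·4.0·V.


residual = 14.695·(0.01821 + 0.09011·e^(−0.04·13.4)) = 1.0423
sugar = (2.7 − 1.0423)·4.0·19.9

131.9494 g


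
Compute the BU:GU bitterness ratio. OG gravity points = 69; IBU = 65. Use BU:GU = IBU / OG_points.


BU:GU = 65 / 69

0.9420


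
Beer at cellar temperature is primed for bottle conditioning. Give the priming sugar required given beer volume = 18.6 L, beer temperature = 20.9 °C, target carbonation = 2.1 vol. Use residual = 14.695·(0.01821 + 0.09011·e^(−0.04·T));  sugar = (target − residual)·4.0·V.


residual = 14.695·(0.01821 + 0.09011·e^(−0.04·20.9)) = 0.8415
sugar = (2.1 − 0.8415)·4.0·18.6

93.6291 g


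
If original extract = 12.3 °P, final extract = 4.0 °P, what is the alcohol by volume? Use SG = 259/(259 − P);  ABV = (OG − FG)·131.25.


OG = 259/(259 − 12.3) = 1.0499
FG = 259/(259 − 4.0) = 1.0157
ABV = (1.0499 − 1.0157)·131.25

4.4851 % ABV


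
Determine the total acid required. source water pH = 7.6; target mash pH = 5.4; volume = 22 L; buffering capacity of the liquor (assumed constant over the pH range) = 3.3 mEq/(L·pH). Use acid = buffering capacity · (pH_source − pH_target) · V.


acid = 3.3 · (7.6 − 5.4) · 22

159.7200 mEq


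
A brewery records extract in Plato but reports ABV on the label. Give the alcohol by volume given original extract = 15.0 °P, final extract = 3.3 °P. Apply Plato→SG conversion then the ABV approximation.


SG = 259/(259 − P);  ABV = (OG − FG)·131.25
OG = 259/(259 − 15.0) = 1.0615
FG = 259/(259 − 3.3) = 1.0129
ABV = (1.0615 − 1.0129)·131.25

6.3748 % ABV


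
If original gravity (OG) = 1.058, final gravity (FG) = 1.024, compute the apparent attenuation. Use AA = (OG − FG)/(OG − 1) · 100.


AA = (1.058 − 1.024)/(1.058 − 1) · 100

58.6207 %


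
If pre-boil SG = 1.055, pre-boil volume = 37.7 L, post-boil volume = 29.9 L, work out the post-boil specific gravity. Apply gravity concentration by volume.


SG_post = 1 + (SG_pre − 1)·V_pre/V_post
pts_pre = (1.055 − 1)·1000 = 55.0000
pts_post = 55.0000·37.7/29.9 = 69.3478
SG_post = 1 + 69.3478/1000

1.0693


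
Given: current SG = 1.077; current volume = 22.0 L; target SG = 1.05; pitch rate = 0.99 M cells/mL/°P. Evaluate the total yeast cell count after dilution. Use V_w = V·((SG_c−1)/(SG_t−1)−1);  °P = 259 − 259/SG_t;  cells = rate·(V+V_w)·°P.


V_w = 22.0·((1.077−1)/(1.05−1)−1) = 11.8800
V_final = 22.0 + 11.8800 = 33.8800
°P = 259 − 259/1.05 = 12.3333
cells = 0.99·33.8800·12.3333

413.6748 billion cells


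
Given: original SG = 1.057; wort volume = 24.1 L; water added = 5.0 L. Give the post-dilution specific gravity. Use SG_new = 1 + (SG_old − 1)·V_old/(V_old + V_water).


pts = (1.057 − 1)·1000·24.1/(24.1 + 5.0) = 47.2062
SG_new = 1 + 47.2062/1000

1.0472


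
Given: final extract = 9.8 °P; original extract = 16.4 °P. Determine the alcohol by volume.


SG = 259/(259 − P);  ABV = (OG − FG)·131.25
OG = 259/(259 − 16.4) = 1.0676
FG = 259/(259 − 9.8) = 1.0393
ABV = (1.0676 − 1.0393)·131.25

3.7111 % ABV


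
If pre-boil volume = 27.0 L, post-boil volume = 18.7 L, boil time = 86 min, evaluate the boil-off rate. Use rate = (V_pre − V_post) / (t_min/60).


rate = (27.0 − 18.7) / (86/60)

5.7907 L/hr


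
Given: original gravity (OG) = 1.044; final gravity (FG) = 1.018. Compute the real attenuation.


AA = (OG−FG)/(OG−1)·100;  RA = AA·0.8192
AA = (1.044 − 1.018)/(1.044 − 1)·100 = 59.0909
RA = 59.0909·0.8192

48.4073 %


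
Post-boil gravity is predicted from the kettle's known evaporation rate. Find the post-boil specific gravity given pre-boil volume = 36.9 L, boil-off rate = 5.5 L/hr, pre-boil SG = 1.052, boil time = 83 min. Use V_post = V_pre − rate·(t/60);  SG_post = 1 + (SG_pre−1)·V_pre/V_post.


V_post = 36.9 − 5.5·(83/60) = 29.2917
SG_post = 1 + (1.052 − 1)·36.9/29.2917

1.0655


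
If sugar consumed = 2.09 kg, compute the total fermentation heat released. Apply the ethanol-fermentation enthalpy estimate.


Q = m_sugar · 590 kJ/kg
Q = 2.09 · 590

1233.1000 kJ


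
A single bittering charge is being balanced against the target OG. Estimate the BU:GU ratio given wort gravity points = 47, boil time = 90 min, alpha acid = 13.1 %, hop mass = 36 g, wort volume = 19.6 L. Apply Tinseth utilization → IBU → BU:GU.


U = 1.65·0.000125^(GP/1000)·(1−e^(−0.04t))/4.15;  IBU = (α/100)·m·U·1000/V;  BU:GU = IBU/GP
U = 1.65·0.000125^(47/1000)·(1−e^(−0.04·90))/4.15 = 0.2535
IBU = (13.1/100)·36·0.2535·1000/19.6 = 60.9925
BU:GU = 60.9925/47

1.2977


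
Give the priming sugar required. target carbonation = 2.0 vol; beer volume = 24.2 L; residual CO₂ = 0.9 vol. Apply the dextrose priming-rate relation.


sugar = (target − residual)·4.0·V
sugar = (2.0 − 0.9)·4.0·24.2

106.4800 g


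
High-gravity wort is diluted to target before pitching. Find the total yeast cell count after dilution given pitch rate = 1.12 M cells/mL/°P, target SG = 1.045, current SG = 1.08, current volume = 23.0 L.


V_w = V·((SG_c−1)/(SG_t−1)−1);  °P = 259 − 259/SG_t;  cells = rate·(V+V_w)·°P
V_w = 23.0·((1.08−1)/(1.045−1)−1) = 17.8889
V_final = 23.0 + 17.8889 = 40.8889
°P = 259 − 259/1.045 = 11.1531
cells = 1.12·40.8889·11.1531

510.7629 billion cells


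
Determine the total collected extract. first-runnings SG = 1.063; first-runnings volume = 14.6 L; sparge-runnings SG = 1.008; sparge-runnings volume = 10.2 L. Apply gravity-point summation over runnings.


total = Σ (SG_i − 1)·1000·V_i
first = (1.063 − 1)·1000·14.6 = 919.8000
sparge = (1.008 − 1)·1000·10.2 = 81.6000
total = 919.8000 + 81.6000

1001.4000 gravity·L
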